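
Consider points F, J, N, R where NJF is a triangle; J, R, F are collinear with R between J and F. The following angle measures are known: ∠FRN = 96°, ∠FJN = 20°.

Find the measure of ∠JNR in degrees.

1. ∠JRN = 84°  [linear pair at R on JF]
2. ∠NJR = 20°  [R on ray JF]
3. ∠JNR = 76°  [△NJR]

∠JNR = 76°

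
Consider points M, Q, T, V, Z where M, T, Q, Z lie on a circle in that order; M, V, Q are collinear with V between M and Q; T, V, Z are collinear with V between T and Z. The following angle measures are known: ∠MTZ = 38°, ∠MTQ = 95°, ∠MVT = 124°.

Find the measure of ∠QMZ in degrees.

1. ∠MQZ = 38°  [same arc MZ]
2. ∠MZQ = 85°  [cyclic MTQZ, opposite ∠T+∠Z]
3. ∠QMZ = 57°  [△MQZ]

∠QMZ = 57°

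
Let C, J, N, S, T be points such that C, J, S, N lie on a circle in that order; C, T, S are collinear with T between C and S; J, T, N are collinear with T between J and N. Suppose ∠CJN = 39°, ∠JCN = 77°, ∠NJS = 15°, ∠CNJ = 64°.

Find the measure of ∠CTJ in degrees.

1. ∠CSN = 39°  [same arc CN]
2. ∠JSN = 103°  [cyclic CJSN, opposite ∠C+∠S]
3. ∠JNS = 62°  [△JSN]
4. ∠NTS = 79°  [△STN]
5. ∠CTJ = 79°  [vertical angles at T]

∠CTJ = 79°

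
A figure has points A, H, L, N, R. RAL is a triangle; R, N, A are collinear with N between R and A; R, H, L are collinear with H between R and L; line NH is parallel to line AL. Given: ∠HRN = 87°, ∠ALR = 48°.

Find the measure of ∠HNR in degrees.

∠HNR = 45°

1. ∠ARL = 87°  [N on RA, H on RL]
2. ∠LAR = 45°  [△RAL]
3. ∠HNR = 45°  [NH∥AL, corresponding at N]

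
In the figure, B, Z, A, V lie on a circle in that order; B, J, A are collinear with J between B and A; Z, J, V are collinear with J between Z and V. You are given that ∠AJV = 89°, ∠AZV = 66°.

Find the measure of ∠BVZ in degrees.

1. ∠BJV = 91°  [linear pair at J on BA]
2. ∠ABV = 66°  [same arc AV]
3. ∠BVZ = 23°  [△BJV]

∠BVZ = 23°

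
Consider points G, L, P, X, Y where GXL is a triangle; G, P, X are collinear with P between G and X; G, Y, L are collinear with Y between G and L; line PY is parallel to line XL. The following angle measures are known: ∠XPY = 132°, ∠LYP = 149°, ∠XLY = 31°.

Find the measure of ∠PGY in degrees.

1. ∠GPY = 48°  [linear pair at P on GX]
2. ∠GYP = 31°  [linear pair at Y on GL]
3. ∠PGY = 101°  [△GPY]

∠PGY = 101°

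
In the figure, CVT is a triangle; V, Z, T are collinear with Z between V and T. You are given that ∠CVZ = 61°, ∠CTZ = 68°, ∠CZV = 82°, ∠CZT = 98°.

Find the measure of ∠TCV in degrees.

∠TCV = 51°

1. ∠CVT = 61°  [Z on ray VT]
2. ∠CTV = 68°  [Z on ray TV]
3. ∠TCV = 51°  [△CVT]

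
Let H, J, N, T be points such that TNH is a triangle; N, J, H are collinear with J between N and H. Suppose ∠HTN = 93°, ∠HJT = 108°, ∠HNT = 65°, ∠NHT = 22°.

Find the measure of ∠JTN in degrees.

1. ∠NJT = 72°  [linear pair at J on NH]
2. ∠JNT = 65°  [J on ray NH]
3. ∠JTN = 43°  [△TNJ]

∠JTN = 43°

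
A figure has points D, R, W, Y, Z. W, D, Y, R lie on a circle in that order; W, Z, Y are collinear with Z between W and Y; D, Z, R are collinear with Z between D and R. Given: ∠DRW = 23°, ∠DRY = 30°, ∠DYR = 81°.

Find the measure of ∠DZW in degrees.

1. ∠DYW = 23°  [same arc WD]
2. ∠RDY = 69°  [△DYR]
3. ∠DZY = 88°  [△DZY]
4. ∠DZW = 92°  [linear pair at Z on WY]

∠DZW = 92°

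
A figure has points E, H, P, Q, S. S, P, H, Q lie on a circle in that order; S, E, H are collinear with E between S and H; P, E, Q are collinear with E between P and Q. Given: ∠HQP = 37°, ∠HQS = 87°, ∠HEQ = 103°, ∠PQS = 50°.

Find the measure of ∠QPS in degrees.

1. ∠HSP = 37°  [same arc PH]
2. ∠PES = 103°  [vertical angles at E]
3. ∠QPS = 40°  [△SEP]

∠QPS = 40°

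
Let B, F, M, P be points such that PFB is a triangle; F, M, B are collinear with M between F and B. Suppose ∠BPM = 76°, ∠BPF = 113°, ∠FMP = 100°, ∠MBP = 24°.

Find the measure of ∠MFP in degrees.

1. ∠FBP = 24°  [M on ray BF]
2. ∠BFP = 43°  [△PFB]
3. ∠MFP = 43°  [M on ray FB]

∠MFP = 43°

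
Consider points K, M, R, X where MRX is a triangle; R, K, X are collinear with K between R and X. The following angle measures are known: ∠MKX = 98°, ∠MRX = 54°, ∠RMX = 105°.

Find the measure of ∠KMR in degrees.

∠KMR = 44°

1. ∠MKR = 82°  [linear pair at K on RX]
2. ∠KRM = 54°  [K on ray RX]
3. ∠KMR = 44°  [△MRK]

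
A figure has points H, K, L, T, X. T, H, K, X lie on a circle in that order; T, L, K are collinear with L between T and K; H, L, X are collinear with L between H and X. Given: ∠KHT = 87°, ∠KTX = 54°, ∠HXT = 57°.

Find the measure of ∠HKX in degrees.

∠HKX = 90°

1. ∠KXT = 93°  [cyclic THKX, opposite ∠H+∠X]
2. ∠TKX = 33°  [△TKX]
3. ∠THX = 33°  [same arc TX]
4. ∠HTX = 90°  [△THX]
5. ∠HKX = 90°  [cyclic THKX, opposite ∠T+∠K]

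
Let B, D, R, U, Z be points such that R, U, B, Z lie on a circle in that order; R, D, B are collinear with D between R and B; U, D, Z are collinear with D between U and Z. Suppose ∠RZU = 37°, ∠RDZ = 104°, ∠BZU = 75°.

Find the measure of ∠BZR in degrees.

∠BZR = 112°

1. ∠BRZ = 39°  [△RDZ]
2. ∠BDZ = 76°  [linear pair at D on RB]
3. ∠RBZ = 29°  [△BDZ]
4. ∠BZR = 112°  [△RBZ]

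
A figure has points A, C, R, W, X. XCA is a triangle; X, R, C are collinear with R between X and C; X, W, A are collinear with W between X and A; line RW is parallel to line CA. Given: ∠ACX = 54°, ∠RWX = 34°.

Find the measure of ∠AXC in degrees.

∠AXC = 92°

1. ∠WRX = 54°  [RW∥CA, corresponding at R]
2. ∠RXW = 92°  [△XRW]
3. ∠AXC = 92°  [R on XC, W on XA]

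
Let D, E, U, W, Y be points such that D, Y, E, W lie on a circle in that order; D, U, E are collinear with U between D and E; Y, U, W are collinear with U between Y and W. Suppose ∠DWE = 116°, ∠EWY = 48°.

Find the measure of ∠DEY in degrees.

∠DEY = 68°

1. ∠DYE = 64°  [cyclic DYEW, opposite ∠Y+∠W]
2. ∠EDY = 48°  [same arc YE]
3. ∠DEY = 68°  [△DYE]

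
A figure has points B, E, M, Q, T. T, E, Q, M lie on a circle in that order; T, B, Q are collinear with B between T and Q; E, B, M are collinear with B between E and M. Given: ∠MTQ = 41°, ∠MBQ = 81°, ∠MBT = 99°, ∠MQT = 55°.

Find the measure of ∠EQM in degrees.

∠EQM = 95°

1. ∠MEQ = 41°  [same arc QM]
2. ∠EMQ = 44°  [△QBM]
3. ∠EQM = 95°  [△EQM]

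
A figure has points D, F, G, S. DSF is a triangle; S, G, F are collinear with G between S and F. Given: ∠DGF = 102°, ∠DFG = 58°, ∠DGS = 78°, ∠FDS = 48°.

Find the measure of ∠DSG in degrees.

∠DSG = 74°

1. ∠DFS = 58°  [G on ray FS]
2. ∠DSF = 74°  [△DSF]
3. ∠DSG = 74°  [G on ray SF]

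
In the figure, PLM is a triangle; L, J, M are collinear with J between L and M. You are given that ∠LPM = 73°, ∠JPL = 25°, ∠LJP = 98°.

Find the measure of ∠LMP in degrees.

∠LMP = 50°

1. ∠JLP = 57°  [△PLJ]
2. ∠MLP = 57°  [J on ray LM]
3. ∠LMP = 50°  [△PLM]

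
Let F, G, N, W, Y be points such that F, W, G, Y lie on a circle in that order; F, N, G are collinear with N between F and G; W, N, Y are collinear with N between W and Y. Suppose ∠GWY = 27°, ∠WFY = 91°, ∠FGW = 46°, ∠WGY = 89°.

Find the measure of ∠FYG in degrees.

1. ∠GYW = 64°  [△WGY]
2. ∠GFW = 64°  [same arc WG]
3. ∠FWG = 70°  [△FWG]
4. ∠FYG = 110°  [cyclic FWGY, opposite ∠W+∠Y]

∠FYG = 110°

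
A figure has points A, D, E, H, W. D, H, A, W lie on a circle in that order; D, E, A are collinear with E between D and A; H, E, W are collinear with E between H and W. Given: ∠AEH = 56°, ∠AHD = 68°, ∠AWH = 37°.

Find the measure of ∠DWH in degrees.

1. ∠ADH = 37°  [same arc HA]
2. ∠DAH = 75°  [△DHA]
3. ∠DWH = 75°  [same arc DH]

∠DWH = 75°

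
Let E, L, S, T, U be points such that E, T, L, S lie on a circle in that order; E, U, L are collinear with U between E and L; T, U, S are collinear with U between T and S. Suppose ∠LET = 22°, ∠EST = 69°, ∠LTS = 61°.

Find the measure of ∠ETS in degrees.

1. ∠LST = 22°  [same arc TL]
2. ∠SLT = 97°  [△TLS]
3. ∠SET = 83°  [cyclic ETLS, opposite ∠E+∠L]
4. ∠ETS = 28°  [△ETS]

∠ETS = 28°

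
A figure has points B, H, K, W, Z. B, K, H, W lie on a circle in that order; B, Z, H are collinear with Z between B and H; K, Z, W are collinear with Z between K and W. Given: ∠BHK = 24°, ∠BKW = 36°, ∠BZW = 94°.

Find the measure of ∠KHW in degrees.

∠KHW = 60°

1. ∠BWK = 24°  [same arc BK]
2. ∠KBW = 120°  [△BKW]
3. ∠KHW = 60°  [cyclic BKHW, opposite ∠B+∠H]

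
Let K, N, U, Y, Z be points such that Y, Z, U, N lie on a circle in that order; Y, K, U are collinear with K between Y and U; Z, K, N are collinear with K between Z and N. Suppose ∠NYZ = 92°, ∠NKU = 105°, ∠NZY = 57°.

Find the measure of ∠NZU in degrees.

∠NZU = 74°

1. ∠YNZ = 31°  [△YZN]
2. ∠YKZ = 105°  [vertical angles at K]
3. ∠YUZ = 31°  [same arc YZ]
4. ∠UKZ = 75°  [linear pair at K on YU]
5. ∠NZU = 74°  [△ZKU]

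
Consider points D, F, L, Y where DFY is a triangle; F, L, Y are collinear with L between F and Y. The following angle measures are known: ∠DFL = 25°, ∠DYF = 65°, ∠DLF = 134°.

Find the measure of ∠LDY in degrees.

1. ∠DYL = 65°  [L on ray YF]
2. ∠DLY = 46°  [linear pair at L on FY]
3. ∠LDY = 69°  [△DLY]

∠LDY = 69°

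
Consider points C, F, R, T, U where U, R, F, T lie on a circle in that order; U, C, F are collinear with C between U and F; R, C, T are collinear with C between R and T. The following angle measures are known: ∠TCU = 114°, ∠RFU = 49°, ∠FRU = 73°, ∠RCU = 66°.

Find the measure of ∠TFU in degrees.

1. ∠RTU = 49°  [same arc UR]
2. ∠FTU = 107°  [cyclic URFT, opposite ∠R+∠T]
3. ∠FUT = 17°  [△UCT]
4. ∠TFU = 56°  [△UFT]

∠TFU = 56°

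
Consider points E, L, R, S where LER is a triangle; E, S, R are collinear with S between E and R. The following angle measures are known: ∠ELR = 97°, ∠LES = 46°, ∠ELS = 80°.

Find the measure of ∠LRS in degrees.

∠LRS = 37°

1. ∠LER = 46°  [S on ray ER]
2. ∠ERL = 37°  [△LER]
3. ∠LRS = 37°  [S on ray RE]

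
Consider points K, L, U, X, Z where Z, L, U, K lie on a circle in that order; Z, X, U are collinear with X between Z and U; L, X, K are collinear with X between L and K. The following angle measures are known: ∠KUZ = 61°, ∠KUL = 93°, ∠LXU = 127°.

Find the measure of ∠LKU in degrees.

1. ∠KLZ = 61°  [same arc ZK]
2. ∠LXZ = 53°  [linear pair at X on ZU]
3. ∠LZU = 66°  [△ZXL]
4. ∠LKU = 66°  [same arc LU]

∠LKU = 66°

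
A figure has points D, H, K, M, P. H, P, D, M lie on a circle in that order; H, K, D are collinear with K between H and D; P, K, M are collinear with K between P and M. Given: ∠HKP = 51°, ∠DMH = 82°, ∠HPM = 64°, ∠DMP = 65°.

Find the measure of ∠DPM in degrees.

∠DPM = 34°

1. ∠DKP = 129°  [linear pair at K on HD]
2. ∠DHP = 65°  [△HKP]
3. ∠DPH = 98°  [cyclic HPDM, opposite ∠P+∠M]
4. ∠HDP = 17°  [△HPD]
5. ∠DPM = 34°  [△PKD]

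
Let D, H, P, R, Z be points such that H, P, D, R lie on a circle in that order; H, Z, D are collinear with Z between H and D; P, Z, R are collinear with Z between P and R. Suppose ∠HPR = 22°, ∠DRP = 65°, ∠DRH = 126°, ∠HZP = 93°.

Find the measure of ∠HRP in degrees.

1. ∠HDR = 22°  [same arc HR]
2. ∠DZR = 93°  [△DZR]
3. ∠DHR = 32°  [△HDR]
4. ∠HZR = 87°  [linear pair at Z on HD]
5. ∠HRP = 61°  [△HZR]

∠HRP = 61°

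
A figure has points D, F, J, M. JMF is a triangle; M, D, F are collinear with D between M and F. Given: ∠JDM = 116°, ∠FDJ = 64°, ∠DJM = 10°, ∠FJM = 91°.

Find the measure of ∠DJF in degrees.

∠DJF = 81°

1. ∠DMJ = 54°  [△JMD]
2. ∠FMJ = 54°  [D on ray MF]
3. ∠JFM = 35°  [△JMF]
4. ∠DFJ = 35°  [D on ray FM]
5. ∠DJF = 81°  [△JDF]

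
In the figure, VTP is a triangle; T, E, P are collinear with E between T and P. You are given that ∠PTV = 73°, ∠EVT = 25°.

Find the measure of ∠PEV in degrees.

1. ∠ETV = 73°  [E on ray TP]
2. ∠TEV = 82°  [△VTE]
3. ∠PEV = 98°  [linear pair at E on TP]

∠PEV = 98°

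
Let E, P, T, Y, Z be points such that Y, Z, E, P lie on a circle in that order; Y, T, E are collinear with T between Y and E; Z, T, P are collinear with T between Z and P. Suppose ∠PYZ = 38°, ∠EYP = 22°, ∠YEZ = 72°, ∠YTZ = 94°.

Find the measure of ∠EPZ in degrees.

1. ∠PEZ = 142°  [cyclic YZEP, opposite ∠Y+∠E]
2. ∠EZP = 22°  [same arc EP]
3. ∠EPZ = 16°  [△ZEP]

∠EPZ = 16°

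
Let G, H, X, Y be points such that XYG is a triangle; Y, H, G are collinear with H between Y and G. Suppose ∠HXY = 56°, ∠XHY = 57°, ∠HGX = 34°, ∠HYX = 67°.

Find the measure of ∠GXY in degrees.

∠GXY = 79°

1. ∠XGY = 34°  [H on ray GY]
2. ∠GYX = 67°  [H on ray YG]
3. ∠GXY = 79°  [△XYG]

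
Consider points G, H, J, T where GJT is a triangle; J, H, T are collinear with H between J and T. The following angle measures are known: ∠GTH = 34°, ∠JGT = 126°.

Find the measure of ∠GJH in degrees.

∠GJH = 20°

1. ∠GTJ = 34°  [H on ray TJ]
2. ∠GJT = 20°  [△GJT]
3. ∠GJH = 20°  [H on ray JT]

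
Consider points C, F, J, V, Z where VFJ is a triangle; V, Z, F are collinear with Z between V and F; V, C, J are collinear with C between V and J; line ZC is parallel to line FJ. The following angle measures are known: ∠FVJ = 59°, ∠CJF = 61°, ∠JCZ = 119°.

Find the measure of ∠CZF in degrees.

∠CZF = 120°

1. ∠CVZ = 59°  [Z on VF, C on VJ]
2. ∠VCZ = 61°  [linear pair at C on VJ]
3. ∠CZV = 60°  [△VZC]
4. ∠CZF = 120°  [linear pair at Z on VF]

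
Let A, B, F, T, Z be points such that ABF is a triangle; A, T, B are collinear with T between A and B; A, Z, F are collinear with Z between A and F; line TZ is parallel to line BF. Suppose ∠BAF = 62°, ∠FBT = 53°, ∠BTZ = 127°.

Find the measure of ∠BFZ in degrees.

∠BFZ = 65°

1. ∠ABF = 53°  [T on ray BA]
2. ∠AFB = 65°  [△ABF]
3. ∠BFZ = 65°  [Z on ray FA]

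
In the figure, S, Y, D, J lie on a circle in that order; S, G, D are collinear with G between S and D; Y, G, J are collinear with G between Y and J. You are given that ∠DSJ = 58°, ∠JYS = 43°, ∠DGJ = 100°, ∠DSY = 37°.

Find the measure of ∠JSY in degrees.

∠JSY = 95°

1. ∠DYJ = 58°  [same arc DJ]
2. ∠JDS = 43°  [same arc SJ]
3. ∠DJY = 37°  [△DGJ]
4. ∠JDY = 85°  [△YDJ]
5. ∠JSY = 95°  [cyclic SYDJ, opposite ∠S+∠D]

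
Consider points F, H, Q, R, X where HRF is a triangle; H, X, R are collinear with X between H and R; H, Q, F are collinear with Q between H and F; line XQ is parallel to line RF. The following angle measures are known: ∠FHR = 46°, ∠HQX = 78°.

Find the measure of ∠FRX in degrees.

∠FRX = 56°

1. ∠QHX = 46°  [X on HR, Q on HF]
2. ∠HXQ = 56°  [△HXQ]
3. ∠QXR = 124°  [linear pair at X on HR]
4. ∠FRX = 56°  [XQ∥RF, co-interior at R–X]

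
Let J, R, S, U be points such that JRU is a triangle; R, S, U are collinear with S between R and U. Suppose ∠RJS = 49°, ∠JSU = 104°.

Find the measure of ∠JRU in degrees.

∠JRU = 55°

1. ∠JSR = 76°  [linear pair at S on RU]
2. ∠JRS = 55°  [△JRS]
3. ∠JRU = 55°  [S on ray RU]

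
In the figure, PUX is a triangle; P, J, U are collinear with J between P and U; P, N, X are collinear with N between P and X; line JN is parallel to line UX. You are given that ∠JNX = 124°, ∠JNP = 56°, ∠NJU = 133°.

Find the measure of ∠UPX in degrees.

∠UPX = 77°

1. ∠NJP = 47°  [linear pair at J on PU]
2. ∠JPN = 77°  [△PJN]
3. ∠UPX = 77°  [J on PU, N on PX]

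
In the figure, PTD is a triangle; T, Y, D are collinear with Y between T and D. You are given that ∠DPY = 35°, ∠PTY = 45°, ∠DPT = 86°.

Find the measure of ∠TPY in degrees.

1. ∠DTP = 45°  [Y on ray TD]
2. ∠PDT = 49°  [△PTD]
3. ∠PDY = 49°  [Y on ray DT]
4. ∠DYP = 96°  [△PYD]
5. ∠PYT = 84°  [linear pair at Y on TD]
6. ∠TPY = 51°  [△PTY]

∠TPY = 51°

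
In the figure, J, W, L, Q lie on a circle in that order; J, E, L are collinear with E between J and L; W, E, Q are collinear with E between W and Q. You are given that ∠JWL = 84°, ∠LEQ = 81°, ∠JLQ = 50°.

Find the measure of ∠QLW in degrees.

∠QLW = 97°

1. ∠JQL = 96°  [cyclic JWLQ, opposite ∠W+∠Q]
2. ∠JEQ = 99°  [linear pair at E on JL]
3. ∠JWQ = 50°  [same arc JQ]
4. ∠LJQ = 34°  [△JLQ]
5. ∠JQW = 47°  [△JEQ]
6. ∠QJW = 83°  [△JWQ]
7. ∠QLW = 97°  [cyclic JWLQ, opposite ∠J+∠L]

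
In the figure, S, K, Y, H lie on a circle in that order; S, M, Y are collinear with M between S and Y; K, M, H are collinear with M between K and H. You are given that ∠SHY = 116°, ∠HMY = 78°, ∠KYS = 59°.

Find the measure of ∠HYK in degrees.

∠HYK = 104°

1. ∠SKY = 64°  [cyclic SKYH, opposite ∠K+∠H]
2. ∠KMS = 78°  [vertical angles at M]
3. ∠KHS = 59°  [same arc SK]
4. ∠KSY = 57°  [△SKY]
5. ∠HKS = 45°  [△SMK]
6. ∠HSK = 76°  [△SKH]
7. ∠HYK = 104°  [cyclic SKYH, opposite ∠S+∠Y]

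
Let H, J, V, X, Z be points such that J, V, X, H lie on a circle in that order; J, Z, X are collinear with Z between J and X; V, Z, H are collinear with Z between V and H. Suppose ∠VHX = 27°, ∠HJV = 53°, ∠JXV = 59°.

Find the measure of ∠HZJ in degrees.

∠HZJ = 95°

1. ∠HXV = 127°  [cyclic JVXH, opposite ∠J+∠X]
2. ∠JHV = 59°  [same arc JV]
3. ∠HVX = 26°  [△VXH]
4. ∠HJX = 26°  [same arc XH]
5. ∠HZJ = 95°  [△JZH]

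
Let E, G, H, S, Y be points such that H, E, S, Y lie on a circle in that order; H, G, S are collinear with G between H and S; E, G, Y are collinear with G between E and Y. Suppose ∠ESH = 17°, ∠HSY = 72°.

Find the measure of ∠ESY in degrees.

1. ∠EYH = 17°  [same arc HE]
2. ∠HEY = 72°  [same arc HY]
3. ∠EHY = 91°  [△HEY]
4. ∠ESY = 89°  [cyclic HESY, opposite ∠H+∠S]

∠ESY = 89°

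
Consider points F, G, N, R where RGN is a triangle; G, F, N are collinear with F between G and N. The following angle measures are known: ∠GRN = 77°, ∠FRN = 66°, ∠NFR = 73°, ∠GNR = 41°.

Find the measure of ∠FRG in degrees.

∠FRG = 11°

1. ∠NGR = 62°  [△RGN]
2. ∠GFR = 107°  [linear pair at F on GN]
3. ∠FGR = 62°  [F on ray GN]
4. ∠FRG = 11°  [△RGF]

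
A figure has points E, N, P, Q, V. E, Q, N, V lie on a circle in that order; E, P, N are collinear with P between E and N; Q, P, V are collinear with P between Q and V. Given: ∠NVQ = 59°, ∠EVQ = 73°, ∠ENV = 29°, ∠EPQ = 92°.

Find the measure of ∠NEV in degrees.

1. ∠NPV = 92°  [△NPV]
2. ∠EPV = 88°  [linear pair at P on EN]
3. ∠NEV = 19°  [△EPV]

∠NEV = 19°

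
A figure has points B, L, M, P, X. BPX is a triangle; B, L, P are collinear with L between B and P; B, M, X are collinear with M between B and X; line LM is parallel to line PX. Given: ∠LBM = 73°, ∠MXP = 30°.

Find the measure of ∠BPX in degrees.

1. ∠PBX = 73°  [L on BP, M on BX]
2. ∠BXP = 30°  [M on ray XB]
3. ∠BPX = 77°  [△BPX]

∠BPX = 77°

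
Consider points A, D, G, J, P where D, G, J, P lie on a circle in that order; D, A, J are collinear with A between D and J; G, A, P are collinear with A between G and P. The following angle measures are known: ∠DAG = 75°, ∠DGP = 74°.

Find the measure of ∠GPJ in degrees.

∠GPJ = 31°

1. ∠JAP = 75°  [vertical angles at A]
2. ∠DJP = 74°  [same arc DP]
3. ∠GPJ = 31°  [△JAP]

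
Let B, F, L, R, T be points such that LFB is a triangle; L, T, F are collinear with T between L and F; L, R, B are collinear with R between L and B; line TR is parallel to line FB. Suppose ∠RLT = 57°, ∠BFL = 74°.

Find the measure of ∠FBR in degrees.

∠FBR = 49°

1. ∠BLF = 57°  [T on LF, R on LB]
2. ∠FBL = 49°  [△LFB]
3. ∠FBR = 49°  [R on ray BL]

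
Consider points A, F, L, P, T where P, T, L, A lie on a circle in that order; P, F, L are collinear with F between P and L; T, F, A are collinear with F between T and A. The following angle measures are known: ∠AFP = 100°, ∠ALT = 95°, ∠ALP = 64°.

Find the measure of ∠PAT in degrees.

1. ∠APT = 85°  [cyclic PTLA, opposite ∠P+∠L]
2. ∠ATP = 64°  [same arc PA]
3. ∠PAT = 31°  [△PTA]

∠PAT = 31°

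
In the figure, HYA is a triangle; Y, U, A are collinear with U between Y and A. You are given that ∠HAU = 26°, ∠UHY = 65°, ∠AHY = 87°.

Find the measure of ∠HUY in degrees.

1. ∠HAY = 26°  [U on ray AY]
2. ∠AYH = 67°  [△HYA]
3. ∠HYU = 67°  [U on ray YA]
4. ∠HUY = 48°  [△HYU]

∠HUY = 48°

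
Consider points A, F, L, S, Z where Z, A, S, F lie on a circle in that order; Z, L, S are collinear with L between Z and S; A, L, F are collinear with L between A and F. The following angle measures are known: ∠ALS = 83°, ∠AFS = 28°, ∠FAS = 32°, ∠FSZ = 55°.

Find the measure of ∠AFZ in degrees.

∠AFZ = 65°

1. ∠FLZ = 83°  [vertical angles at L]
2. ∠FZS = 32°  [same arc SF]
3. ∠AFZ = 65°  [△ZLF]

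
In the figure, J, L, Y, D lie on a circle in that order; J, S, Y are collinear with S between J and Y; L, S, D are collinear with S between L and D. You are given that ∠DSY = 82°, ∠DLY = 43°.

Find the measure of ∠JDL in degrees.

∠JDL = 39°

1. ∠DSJ = 98°  [linear pair at S on JY]
2. ∠DJY = 43°  [same arc YD]
3. ∠JDL = 39°  [△JSD]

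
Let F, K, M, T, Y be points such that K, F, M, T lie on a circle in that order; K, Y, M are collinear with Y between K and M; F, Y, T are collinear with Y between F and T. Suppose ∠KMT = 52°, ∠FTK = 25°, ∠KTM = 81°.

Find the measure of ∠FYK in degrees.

1. ∠KFT = 52°  [same arc KT]
2. ∠FMK = 25°  [same arc KF]
3. ∠KFM = 99°  [cyclic KFMT, opposite ∠F+∠T]
4. ∠FKM = 56°  [△KFM]
5. ∠FYK = 72°  [△KYF]

∠FYK = 72°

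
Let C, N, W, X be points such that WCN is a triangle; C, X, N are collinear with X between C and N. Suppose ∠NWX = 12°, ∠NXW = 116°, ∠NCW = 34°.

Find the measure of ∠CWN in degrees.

1. ∠WNX = 52°  [△WXN]
2. ∠CNW = 52°  [X on ray NC]
3. ∠CWN = 94°  [△WCN]

∠CWN = 94°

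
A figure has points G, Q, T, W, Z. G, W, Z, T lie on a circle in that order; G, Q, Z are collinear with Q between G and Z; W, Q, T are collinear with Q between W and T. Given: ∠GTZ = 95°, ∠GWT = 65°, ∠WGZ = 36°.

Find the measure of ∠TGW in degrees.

1. ∠GWZ = 85°  [cyclic GWZT, opposite ∠W+∠T]
2. ∠GZW = 59°  [△GWZ]
3. ∠GTW = 59°  [same arc GW]
4. ∠TGW = 56°  [△GWT]

∠TGW = 56°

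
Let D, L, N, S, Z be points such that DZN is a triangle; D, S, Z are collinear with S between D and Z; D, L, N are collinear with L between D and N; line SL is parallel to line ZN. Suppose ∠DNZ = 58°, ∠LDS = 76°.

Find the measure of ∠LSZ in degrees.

∠LSZ = 134°

1. ∠DLS = 58°  [SL∥ZN, corresponding at L]
2. ∠DSL = 46°  [△DSL]
3. ∠LSZ = 134°  [linear pair at S on DZ]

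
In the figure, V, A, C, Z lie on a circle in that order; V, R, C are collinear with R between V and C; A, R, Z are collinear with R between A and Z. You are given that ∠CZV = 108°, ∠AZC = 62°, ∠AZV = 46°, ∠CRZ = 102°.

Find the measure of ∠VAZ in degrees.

∠VAZ = 16°

1. ∠AVC = 62°  [same arc AC]
2. ∠ARV = 102°  [vertical angles at R]
3. ∠VAZ = 16°  [△VRA]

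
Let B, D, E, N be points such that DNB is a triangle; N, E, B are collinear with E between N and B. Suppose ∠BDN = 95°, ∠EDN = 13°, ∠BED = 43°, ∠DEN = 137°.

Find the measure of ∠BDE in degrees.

1. ∠DNE = 30°  [△DNE]
2. ∠BND = 30°  [E on ray NB]
3. ∠DBN = 55°  [△DNB]
4. ∠DBE = 55°  [E on ray BN]
5. ∠BDE = 82°  [△DEB]

∠BDE = 82°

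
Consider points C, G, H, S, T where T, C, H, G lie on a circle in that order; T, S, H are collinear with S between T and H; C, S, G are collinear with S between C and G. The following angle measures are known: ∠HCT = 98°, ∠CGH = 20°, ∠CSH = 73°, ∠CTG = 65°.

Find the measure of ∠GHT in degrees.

∠GHT = 53°

1. ∠CTH = 20°  [same arc CH]
2. ∠CST = 107°  [linear pair at S on TH]
3. ∠GCT = 53°  [△TSC]
4. ∠GHT = 53°  [same arc TG]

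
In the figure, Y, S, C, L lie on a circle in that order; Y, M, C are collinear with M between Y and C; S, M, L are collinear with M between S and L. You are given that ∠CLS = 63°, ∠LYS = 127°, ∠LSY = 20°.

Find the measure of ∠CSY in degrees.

∠CSY = 84°

1. ∠CYS = 63°  [same arc SC]
2. ∠SLY = 33°  [△YSL]
3. ∠SCY = 33°  [same arc YS]
4. ∠CSY = 84°  [△YSC]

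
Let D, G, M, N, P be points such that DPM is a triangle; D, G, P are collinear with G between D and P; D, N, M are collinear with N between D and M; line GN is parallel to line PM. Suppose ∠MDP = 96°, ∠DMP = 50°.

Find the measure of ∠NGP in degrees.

∠NGP = 146°

1. ∠DPM = 34°  [△DPM]
2. ∠DGN = 34°  [GN∥PM, corresponding at G]
3. ∠NGP = 146°  [linear pair at G on DP]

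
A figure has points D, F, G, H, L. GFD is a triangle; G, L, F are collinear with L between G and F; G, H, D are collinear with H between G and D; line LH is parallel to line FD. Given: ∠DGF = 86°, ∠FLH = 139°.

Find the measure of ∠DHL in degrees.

1. ∠HGL = 86°  [L on GF, H on GD]
2. ∠GLH = 41°  [linear pair at L on GF]
3. ∠GHL = 53°  [△GLH]
4. ∠DHL = 127°  [linear pair at H on GD]

∠DHL = 127°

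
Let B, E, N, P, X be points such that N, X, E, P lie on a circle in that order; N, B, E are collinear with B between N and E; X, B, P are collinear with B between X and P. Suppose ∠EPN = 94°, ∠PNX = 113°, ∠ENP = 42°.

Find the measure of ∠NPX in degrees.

1. ∠NEP = 44°  [△NEP]
2. ∠NXP = 44°  [same arc NP]
3. ∠NPX = 23°  [△NXP]

∠NPX = 23°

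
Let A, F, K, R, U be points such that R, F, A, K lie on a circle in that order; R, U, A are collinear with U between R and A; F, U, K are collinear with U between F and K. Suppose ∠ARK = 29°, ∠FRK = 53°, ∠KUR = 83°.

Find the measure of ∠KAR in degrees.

∠KAR = 59°

1. ∠FKR = 68°  [△RUK]
2. ∠KFR = 59°  [△RFK]
3. ∠KAR = 59°  [same arc RK]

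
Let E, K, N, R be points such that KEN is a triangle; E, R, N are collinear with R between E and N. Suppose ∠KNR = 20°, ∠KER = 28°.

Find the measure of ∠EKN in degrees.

1. ∠ENK = 20°  [R on ray NE]
2. ∠KEN = 28°  [R on ray EN]
3. ∠EKN = 132°  [△KEN]

∠EKN = 132°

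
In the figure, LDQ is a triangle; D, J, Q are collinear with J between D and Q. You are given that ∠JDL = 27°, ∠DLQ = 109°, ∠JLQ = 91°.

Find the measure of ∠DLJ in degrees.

1. ∠LDQ = 27°  [J on ray DQ]
2. ∠DQL = 44°  [△LDQ]
3. ∠JQL = 44°  [J on ray QD]
4. ∠LJQ = 45°  [△LJQ]
5. ∠DJL = 135°  [linear pair at J on DQ]
6. ∠DLJ = 18°  [△LDJ]

∠DLJ = 18°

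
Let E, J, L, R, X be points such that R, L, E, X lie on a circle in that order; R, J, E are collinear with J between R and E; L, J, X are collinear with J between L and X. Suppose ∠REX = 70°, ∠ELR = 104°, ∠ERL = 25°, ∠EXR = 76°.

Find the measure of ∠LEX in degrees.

∠LEX = 121°

1. ∠ERX = 34°  [△REX]
2. ∠EXL = 25°  [same arc LE]
3. ∠ELX = 34°  [same arc EX]
4. ∠LEX = 121°  [△LEX]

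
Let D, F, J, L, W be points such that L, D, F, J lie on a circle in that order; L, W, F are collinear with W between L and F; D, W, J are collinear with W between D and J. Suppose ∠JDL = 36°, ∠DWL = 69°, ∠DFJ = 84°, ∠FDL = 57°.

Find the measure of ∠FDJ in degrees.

1. ∠DLF = 75°  [△LWD]
2. ∠DWF = 111°  [linear pair at W on LF]
3. ∠DFL = 48°  [△LDF]
4. ∠FDJ = 21°  [△DWF]

∠FDJ = 21°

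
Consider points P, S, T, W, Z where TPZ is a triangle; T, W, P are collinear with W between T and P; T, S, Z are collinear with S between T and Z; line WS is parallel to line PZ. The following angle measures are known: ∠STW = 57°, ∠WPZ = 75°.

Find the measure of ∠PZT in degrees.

1. ∠PTZ = 57°  [W on TP, S on TZ]
2. ∠TPZ = 75°  [W on ray PT]
3. ∠PZT = 48°  [△TPZ]

∠PZT = 48°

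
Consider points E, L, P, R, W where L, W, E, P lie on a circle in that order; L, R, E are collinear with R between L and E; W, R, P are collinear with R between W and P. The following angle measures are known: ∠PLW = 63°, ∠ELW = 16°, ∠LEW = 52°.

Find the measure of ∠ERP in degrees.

∠ERP = 99°

1. ∠PEW = 117°  [cyclic LWEP, opposite ∠L+∠E]
2. ∠EPW = 16°  [same arc WE]
3. ∠EWL = 112°  [△LWE]
4. ∠EWP = 47°  [△WEP]
5. ∠EPL = 68°  [cyclic LWEP, opposite ∠W+∠P]
6. ∠ELP = 47°  [same arc EP]
7. ∠LEP = 65°  [△LEP]
8. ∠ERP = 99°  [△ERP]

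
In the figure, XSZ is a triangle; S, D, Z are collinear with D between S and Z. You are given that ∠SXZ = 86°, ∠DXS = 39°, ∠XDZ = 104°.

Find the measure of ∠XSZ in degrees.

1. ∠SDX = 76°  [linear pair at D on SZ]
2. ∠DSX = 65°  [△XSD]
3. ∠XSZ = 65°  [D on ray SZ]

∠XSZ = 65°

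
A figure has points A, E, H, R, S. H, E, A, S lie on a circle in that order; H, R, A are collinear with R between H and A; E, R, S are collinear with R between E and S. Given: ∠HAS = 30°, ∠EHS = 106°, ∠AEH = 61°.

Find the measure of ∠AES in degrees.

1. ∠ASH = 119°  [cyclic HEAS, opposite ∠E+∠S]
2. ∠AHS = 31°  [△HAS]
3. ∠AES = 31°  [same arc AS]

∠AES = 31°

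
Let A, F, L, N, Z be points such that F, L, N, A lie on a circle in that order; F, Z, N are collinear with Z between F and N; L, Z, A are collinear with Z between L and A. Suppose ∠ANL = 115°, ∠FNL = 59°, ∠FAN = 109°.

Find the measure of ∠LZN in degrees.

1. ∠AFL = 65°  [cyclic FLNA, opposite ∠F+∠N]
2. ∠FAL = 59°  [same arc FL]
3. ∠FLN = 71°  [cyclic FLNA, opposite ∠L+∠A]
4. ∠ALF = 56°  [△FLA]
5. ∠LFN = 50°  [△FLN]
6. ∠FZL = 74°  [△FZL]
7. ∠LZN = 106°  [linear pair at Z on FN]

∠LZN = 106°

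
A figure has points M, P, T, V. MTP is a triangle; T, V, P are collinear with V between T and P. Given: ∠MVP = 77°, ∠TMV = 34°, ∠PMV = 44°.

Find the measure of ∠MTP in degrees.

1. ∠MVT = 103°  [linear pair at V on TP]
2. ∠MTV = 43°  [△MTV]
3. ∠MTP = 43°  [V on ray TP]

∠MTP = 43°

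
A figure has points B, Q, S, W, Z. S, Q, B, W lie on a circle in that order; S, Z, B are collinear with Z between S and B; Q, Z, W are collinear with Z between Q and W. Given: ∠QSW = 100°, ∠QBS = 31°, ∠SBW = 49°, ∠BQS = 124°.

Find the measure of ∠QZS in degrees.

1. ∠BSQ = 25°  [△SQB]
2. ∠SQW = 49°  [same arc SW]
3. ∠QZS = 106°  [△SZQ]

∠QZS = 106°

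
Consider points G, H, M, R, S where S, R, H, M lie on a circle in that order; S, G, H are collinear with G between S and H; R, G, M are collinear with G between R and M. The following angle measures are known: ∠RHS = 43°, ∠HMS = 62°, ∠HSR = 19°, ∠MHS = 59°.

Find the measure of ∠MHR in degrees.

1. ∠HSM = 59°  [△SHM]
2. ∠HMR = 19°  [same arc RH]
3. ∠HRM = 59°  [same arc HM]
4. ∠MHR = 102°  [△RHM]

∠MHR = 102°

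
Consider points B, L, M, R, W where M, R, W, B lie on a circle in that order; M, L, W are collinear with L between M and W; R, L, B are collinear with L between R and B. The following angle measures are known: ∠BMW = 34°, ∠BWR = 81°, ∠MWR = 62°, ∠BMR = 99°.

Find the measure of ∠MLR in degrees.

1. ∠BRW = 34°  [same arc WB]
2. ∠RLW = 84°  [△RLW]
3. ∠MLR = 96°  [linear pair at L on MW]

∠MLR = 96°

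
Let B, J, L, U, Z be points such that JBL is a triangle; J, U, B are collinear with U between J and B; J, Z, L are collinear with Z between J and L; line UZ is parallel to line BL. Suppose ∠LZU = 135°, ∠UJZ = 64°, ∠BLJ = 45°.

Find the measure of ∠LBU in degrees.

∠LBU = 71°

1. ∠BJL = 64°  [U on JB, Z on JL]
2. ∠JBL = 71°  [△JBL]
3. ∠LBU = 71°  [U on ray BJ]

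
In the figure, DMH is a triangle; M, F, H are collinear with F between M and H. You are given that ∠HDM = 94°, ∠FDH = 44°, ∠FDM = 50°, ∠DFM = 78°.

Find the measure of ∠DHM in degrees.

∠DHM = 34°

1. ∠DMF = 52°  [△DMF]
2. ∠DMH = 52°  [F on ray MH]
3. ∠DHM = 34°  [△DMH]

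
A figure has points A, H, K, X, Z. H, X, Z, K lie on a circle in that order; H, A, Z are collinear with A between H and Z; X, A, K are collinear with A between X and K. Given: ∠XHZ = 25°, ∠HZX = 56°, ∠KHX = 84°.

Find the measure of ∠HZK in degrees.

∠HZK = 40°

1. ∠HKX = 56°  [same arc HX]
2. ∠HXK = 40°  [△HXK]
3. ∠HZK = 40°  [same arc HK]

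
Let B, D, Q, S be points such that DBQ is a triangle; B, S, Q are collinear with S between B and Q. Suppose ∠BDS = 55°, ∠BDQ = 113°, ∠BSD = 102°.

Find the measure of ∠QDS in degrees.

∠QDS = 58°

1. ∠DBS = 23°  [△DBS]
2. ∠DSQ = 78°  [linear pair at S on BQ]
3. ∠DBQ = 23°  [S on ray BQ]
4. ∠BQD = 44°  [△DBQ]
5. ∠DQS = 44°  [S on ray QB]
6. ∠QDS = 58°  [△DSQ]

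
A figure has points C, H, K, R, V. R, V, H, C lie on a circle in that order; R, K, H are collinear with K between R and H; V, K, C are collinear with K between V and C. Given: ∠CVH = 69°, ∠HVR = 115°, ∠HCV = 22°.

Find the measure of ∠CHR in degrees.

1. ∠CRH = 69°  [same arc HC]
2. ∠HCR = 65°  [cyclic RVHC, opposite ∠V+∠C]
3. ∠CHR = 46°  [△RHC]

∠CHR = 46°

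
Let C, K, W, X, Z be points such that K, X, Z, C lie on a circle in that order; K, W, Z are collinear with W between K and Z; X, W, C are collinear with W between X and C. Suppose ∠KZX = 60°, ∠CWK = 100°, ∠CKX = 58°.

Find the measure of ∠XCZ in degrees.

∠XCZ = 38°

1. ∠XWZ = 100°  [vertical angles at W]
2. ∠CZX = 122°  [cyclic KXZC, opposite ∠K+∠Z]
3. ∠CXZ = 20°  [△XWZ]
4. ∠XCZ = 38°  [△XZC]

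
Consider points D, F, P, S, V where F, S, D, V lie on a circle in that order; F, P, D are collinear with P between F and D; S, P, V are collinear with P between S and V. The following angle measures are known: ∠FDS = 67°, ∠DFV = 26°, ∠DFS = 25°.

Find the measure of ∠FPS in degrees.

1. ∠DSV = 26°  [same arc DV]
2. ∠DPS = 87°  [△SPD]
3. ∠FPS = 93°  [linear pair at P on FD]

∠FPS = 93°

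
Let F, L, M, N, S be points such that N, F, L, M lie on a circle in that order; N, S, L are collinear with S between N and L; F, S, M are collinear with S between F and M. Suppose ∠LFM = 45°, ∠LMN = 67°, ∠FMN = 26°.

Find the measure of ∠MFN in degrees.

1. ∠LNM = 45°  [same arc LM]
2. ∠MLN = 68°  [△NLM]
3. ∠MFN = 68°  [same arc NM]

∠MFN = 68°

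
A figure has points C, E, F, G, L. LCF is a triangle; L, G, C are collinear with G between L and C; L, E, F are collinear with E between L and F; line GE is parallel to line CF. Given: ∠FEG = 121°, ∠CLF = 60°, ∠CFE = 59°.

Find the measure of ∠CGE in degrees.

1. ∠GEL = 59°  [linear pair at E on LF]
2. ∠ELG = 60°  [G on LC, E on LF]
3. ∠EGL = 61°  [△LGE]
4. ∠CGE = 119°  [linear pair at G on LC]

∠CGE = 119°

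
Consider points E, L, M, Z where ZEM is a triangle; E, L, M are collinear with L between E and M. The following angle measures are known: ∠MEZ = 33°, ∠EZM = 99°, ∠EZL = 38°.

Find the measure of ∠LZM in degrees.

∠LZM = 61°

1. ∠EMZ = 48°  [△ZEM]
2. ∠LEZ = 33°  [L on ray EM]
3. ∠ELZ = 109°  [△ZEL]
4. ∠LMZ = 48°  [L on ray ME]
5. ∠MLZ = 71°  [linear pair at L on EM]
6. ∠LZM = 61°  [△ZLM]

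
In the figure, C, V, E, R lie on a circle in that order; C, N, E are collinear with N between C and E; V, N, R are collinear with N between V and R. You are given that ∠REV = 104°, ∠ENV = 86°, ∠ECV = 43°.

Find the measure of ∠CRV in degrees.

1. ∠RCV = 76°  [cyclic CVER, opposite ∠C+∠E]
2. ∠CNV = 94°  [linear pair at N on CE]
3. ∠CVR = 43°  [△CNV]
4. ∠CRV = 61°  [△CVR]

∠CRV = 61°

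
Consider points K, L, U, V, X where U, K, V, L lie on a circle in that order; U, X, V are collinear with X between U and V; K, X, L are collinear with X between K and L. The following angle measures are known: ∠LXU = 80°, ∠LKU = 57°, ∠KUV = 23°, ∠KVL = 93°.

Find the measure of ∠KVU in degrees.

∠KVU = 36°

1. ∠KXV = 80°  [vertical angles at X]
2. ∠KLV = 23°  [same arc KV]
3. ∠LKV = 64°  [△KVL]
4. ∠KVU = 36°  [△KXV]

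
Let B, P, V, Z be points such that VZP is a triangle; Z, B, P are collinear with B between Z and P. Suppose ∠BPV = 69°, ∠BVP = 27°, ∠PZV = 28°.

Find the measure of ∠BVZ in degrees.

1. ∠PBV = 84°  [△VBP]
2. ∠BZV = 28°  [B on ray ZP]
3. ∠VBZ = 96°  [linear pair at B on ZP]
4. ∠BVZ = 56°  [△VZB]

∠BVZ = 56°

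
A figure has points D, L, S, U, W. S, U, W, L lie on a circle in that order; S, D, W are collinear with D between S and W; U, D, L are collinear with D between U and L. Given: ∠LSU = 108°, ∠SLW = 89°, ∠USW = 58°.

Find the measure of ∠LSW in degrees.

∠LSW = 50°

1. ∠LWU = 72°  [cyclic SUWL, opposite ∠S+∠W]
2. ∠ULW = 58°  [same arc UW]
3. ∠LUW = 50°  [△UWL]
4. ∠LSW = 50°  [same arc WL]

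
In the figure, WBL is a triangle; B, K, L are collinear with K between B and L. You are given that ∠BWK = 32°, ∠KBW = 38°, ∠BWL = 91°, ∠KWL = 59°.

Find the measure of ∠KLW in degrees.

1. ∠LBW = 38°  [K on ray BL]
2. ∠BLW = 51°  [△WBL]
3. ∠KLW = 51°  [K on ray LB]

∠KLW = 51°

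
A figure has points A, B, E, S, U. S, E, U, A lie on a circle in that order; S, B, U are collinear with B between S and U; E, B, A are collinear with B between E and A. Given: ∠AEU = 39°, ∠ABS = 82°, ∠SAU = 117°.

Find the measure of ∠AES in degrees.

∠AES = 24°

1. ∠ASU = 39°  [same arc UA]
2. ∠AUS = 24°  [△SUA]
3. ∠AES = 24°  [same arc SA]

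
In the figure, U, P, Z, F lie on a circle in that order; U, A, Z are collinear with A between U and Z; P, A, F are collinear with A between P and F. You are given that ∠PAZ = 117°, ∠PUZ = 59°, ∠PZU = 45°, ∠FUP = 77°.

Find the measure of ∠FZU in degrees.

∠FZU = 58°

1. ∠FAU = 117°  [vertical angles at A]
2. ∠PFZ = 59°  [same arc PZ]
3. ∠FAZ = 63°  [linear pair at A on UZ]
4. ∠FZU = 58°  [△ZAF]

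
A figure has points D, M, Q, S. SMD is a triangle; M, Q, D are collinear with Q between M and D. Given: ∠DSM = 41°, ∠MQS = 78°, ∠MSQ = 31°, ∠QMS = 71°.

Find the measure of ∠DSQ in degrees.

∠DSQ = 10°

1. ∠DQS = 102°  [linear pair at Q on MD]
2. ∠DMS = 71°  [Q on ray MD]
3. ∠MDS = 68°  [△SMD]
4. ∠QDS = 68°  [Q on ray DM]
5. ∠DSQ = 10°  [△SQD]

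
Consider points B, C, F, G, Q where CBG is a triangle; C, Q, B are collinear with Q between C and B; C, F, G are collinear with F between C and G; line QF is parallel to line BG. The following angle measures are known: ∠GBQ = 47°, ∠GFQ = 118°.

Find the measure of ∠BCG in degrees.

∠BCG = 71°

1. ∠CBG = 47°  [Q on ray BC]
2. ∠CFQ = 62°  [linear pair at F on CG]
3. ∠CQF = 47°  [QF∥BG, corresponding at Q]
4. ∠FCQ = 71°  [△CQF]
5. ∠BCG = 71°  [Q on CB, F on CG]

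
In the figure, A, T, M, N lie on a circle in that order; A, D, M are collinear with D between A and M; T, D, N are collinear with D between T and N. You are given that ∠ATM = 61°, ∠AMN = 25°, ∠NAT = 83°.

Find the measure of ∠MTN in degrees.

1. ∠ANM = 119°  [cyclic ATMN, opposite ∠T+∠N]
2. ∠MAN = 36°  [△AMN]
3. ∠MTN = 36°  [same arc MN]

∠MTN = 36°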